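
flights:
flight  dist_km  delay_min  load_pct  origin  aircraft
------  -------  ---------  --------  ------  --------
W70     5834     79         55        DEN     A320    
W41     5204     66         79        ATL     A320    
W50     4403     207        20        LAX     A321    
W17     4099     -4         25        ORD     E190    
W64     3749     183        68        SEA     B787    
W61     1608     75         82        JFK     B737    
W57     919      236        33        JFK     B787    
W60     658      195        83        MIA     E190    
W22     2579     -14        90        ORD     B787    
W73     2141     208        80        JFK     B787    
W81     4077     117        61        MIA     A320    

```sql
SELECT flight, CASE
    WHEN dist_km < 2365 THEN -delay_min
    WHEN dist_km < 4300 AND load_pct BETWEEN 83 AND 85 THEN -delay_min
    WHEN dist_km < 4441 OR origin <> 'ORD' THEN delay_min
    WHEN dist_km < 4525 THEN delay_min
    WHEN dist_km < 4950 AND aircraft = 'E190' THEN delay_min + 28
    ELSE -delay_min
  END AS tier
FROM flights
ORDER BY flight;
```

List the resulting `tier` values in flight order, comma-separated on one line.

-4, -14, 66, 207, -236, -195, -75, 183, 79, -208, 117

flight=W17: dist_km < 4441 OR origin <> 'ORD' → -4
flight=W22: dist_km < 4441 OR origin <> 'ORD' → -14
flight=W41: dist_km < 4441 OR origin <> 'ORD' → 66
flight=W50: dist_km < 4441 OR origin <> 'ORD' → 207
flight=W57: dist_km < 2365 → -236
flight=W60: dist_km < 2365 → -195
flight=W61: dist_km < 2365 → -75
flight=W64: dist_km < 4441 OR origin <> 'ORD' → 183
flight=W70: dist_km < 4441 OR origin <> 'ORD' → 79
flight=W73: dist_km < 2365 → -208
flight=W81: dist_km < 4441 OR origin <> 'ORD' → 117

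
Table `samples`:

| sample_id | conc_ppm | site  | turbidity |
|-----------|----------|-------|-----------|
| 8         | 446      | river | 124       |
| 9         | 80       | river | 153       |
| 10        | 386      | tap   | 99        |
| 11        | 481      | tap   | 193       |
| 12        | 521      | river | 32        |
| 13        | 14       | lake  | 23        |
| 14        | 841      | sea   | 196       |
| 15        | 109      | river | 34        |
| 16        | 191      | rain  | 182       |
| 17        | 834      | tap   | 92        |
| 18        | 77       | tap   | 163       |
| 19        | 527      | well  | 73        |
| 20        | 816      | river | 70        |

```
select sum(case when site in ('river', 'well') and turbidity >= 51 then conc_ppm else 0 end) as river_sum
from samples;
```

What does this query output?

1869

sample_id=8: ✓ → 446
sample_id=9: ✓ → 80
sample_id=10: ✗
sample_id=11: ✗
sample_id=12: ✗
sample_id=13: ✗
sample_id=14: ✗
sample_id=15: ✗
sample_id=16: ✗
sample_id=17: ✗
sample_id=18: ✗
sample_id=19: ✓ → 527
sample_id=20: ✓ → 816
river_sum = 446 + 80 + 527 + 816 = 1869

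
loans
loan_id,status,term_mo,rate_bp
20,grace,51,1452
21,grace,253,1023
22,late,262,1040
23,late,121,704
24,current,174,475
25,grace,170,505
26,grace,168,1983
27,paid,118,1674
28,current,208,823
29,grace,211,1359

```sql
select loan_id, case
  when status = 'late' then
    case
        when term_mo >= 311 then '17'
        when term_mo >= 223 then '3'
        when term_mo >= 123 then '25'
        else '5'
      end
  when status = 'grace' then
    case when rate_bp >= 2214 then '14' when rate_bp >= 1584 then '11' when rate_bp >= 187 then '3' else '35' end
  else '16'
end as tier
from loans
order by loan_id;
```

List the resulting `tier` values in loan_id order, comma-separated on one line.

3, 3, 3, 5, 16, 3, 11, 16, 16, 3

loan_id=20: status='grace' → inner[rate_bp >= 187] → 3
loan_id=21: status='grace' → inner[rate_bp >= 187] → 3
loan_id=22: status='late' → inner[term_mo >= 223] → 3
loan_id=23: status='late' → inner[ELSE] → 5
loan_id=24: status='current' → outer ELSE → 16
loan_id=25: status='grace' → inner[rate_bp >= 187] → 3
loan_id=26: status='grace' → inner[rate_bp >= 1584] → 11
loan_id=27: status='paid' → outer ELSE → 16
loan_id=28: status='current' → outer ELSE → 16
loan_id=29: status='grace' → inner[rate_bp >= 187] → 3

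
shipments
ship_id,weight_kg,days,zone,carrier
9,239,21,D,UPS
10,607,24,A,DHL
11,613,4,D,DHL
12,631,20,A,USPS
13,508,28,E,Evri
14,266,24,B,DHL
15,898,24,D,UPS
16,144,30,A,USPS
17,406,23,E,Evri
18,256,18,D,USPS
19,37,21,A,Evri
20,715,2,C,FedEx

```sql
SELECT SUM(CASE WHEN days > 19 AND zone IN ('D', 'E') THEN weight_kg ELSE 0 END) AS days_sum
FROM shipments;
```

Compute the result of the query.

2051

ship_id=9: ✓ → 239
ship_id=10: ✗
ship_id=11: ✗
ship_id=12: ✗
ship_id=13: ✓ → 508
ship_id=14: ✗
ship_id=15: ✓ → 898
ship_id=16: ✗
ship_id=17: ✓ → 406
ship_id=18: ✗
ship_id=19: ✗
ship_id=20: ✗
days_sum = 239 + 508 + 898 + 406 = 2051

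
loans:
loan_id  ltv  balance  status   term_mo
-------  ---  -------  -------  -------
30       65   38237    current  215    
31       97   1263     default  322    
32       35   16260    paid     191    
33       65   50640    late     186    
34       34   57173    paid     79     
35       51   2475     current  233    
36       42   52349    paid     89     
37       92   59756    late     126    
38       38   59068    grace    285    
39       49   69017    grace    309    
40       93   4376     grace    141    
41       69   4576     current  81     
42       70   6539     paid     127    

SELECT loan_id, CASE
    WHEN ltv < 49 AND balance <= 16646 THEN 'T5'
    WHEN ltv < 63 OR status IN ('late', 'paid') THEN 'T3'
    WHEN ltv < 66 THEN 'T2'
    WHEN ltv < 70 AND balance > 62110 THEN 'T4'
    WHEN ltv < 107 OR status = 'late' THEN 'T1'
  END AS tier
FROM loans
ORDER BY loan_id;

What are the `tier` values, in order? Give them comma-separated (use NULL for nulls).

T2, T1, T5, T3, T3, T3, T3, T3, T3, T3, T1, T1, T3

loan_id=30: ltv < 66 → T2
loan_id=31: ltv < 107 OR status = 'late' → T1
loan_id=32: ltv < 49 AND balance <= 16646 → T5
loan_id=33: ltv < 63 OR status IN ('late', 'paid') → T3
loan_id=34: ltv < 63 OR status IN ('late', 'paid') → T3
loan_id=35: ltv < 63 OR status IN ('late', 'paid') → T3
loan_id=36: ltv < 63 OR status IN ('late', 'paid') → T3
loan_id=37: ltv < 63 OR status IN ('late', 'paid') → T3
loan_id=38: ltv < 63 OR status IN ('late', 'paid') → T3
loan_id=39: ltv < 63 OR status IN ('late', 'paid') → T3
loan_id=40: ltv < 107 OR status = 'late' → T1
loan_id=41: ltv < 107 OR status = 'late' → T1
loan_id=42: ltv < 63 OR status IN ('late', 'paid') → T3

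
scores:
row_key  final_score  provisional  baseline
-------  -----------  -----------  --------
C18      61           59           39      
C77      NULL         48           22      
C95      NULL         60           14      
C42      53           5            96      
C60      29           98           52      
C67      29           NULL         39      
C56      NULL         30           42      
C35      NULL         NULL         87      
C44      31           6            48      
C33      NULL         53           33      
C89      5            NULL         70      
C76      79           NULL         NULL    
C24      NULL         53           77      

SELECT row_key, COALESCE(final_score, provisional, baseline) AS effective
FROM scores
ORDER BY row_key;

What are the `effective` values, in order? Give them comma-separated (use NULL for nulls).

61, 53, 53, 87, 53, 31, 30, 29, 29, 79, 48, 5, 60

row_key=C18: final_score=61 → 61
row_key=C24: final_score=NULL, provisional=53 → 53
row_key=C33: final_score=NULL, provisional=53 → 53
row_key=C35: final_score=NULL, provisional=NULL, baseline=87 → 87
row_key=C42: final_score=53 → 53
row_key=C44: final_score=31 → 31
row_key=C56: final_score=NULL, provisional=30 → 30
row_key=C60: final_score=29 → 29
row_key=C67: final_score=29 → 29
row_key=C76: final_score=79 → 79
row_key=C77: final_score=NULL, provisional=48 → 48
row_key=C89: final_score=5 → 5
row_key=C95: final_score=NULL, provisional=60 → 60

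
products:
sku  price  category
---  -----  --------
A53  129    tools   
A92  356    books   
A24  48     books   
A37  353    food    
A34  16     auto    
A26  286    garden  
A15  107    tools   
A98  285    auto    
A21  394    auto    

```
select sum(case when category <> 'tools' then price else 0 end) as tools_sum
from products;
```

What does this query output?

1738

sku=A53: ✗
sku=A92: ✓ → 356
sku=A24: ✓ → 48
sku=A37: ✓ → 353
sku=A34: ✓ → 16
sku=A26: ✓ → 286
sku=A15: ✗
sku=A98: ✓ → 285
sku=A21: ✓ → 394
tools_sum = 356 + 48 + 353 + 16 + 286 + 285 + 394 = 1738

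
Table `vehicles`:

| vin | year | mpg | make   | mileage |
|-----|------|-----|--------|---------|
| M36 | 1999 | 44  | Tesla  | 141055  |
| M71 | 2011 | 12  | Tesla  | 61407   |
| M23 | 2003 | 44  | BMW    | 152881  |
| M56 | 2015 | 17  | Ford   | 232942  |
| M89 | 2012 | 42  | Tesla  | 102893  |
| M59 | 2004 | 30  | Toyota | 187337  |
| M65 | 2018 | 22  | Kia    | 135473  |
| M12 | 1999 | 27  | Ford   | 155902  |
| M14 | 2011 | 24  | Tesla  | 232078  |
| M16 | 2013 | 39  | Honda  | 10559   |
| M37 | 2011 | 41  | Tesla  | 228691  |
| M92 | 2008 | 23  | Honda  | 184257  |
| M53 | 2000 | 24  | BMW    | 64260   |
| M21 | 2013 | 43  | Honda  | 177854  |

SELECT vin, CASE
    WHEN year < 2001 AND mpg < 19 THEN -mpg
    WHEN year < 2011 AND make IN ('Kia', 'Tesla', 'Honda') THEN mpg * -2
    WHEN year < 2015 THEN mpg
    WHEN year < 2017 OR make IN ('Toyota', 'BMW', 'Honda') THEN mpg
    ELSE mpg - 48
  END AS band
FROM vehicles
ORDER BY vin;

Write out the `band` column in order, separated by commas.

27, 24, 39, 43, 44, -88, 41, 24, 17, 30, -26, 12, 42, -46

vin=M12: year < 2015 → 27
vin=M14: year < 2015 → 24
vin=M16: year < 2015 → 39
vin=M21: year < 2015 → 43
vin=M23: year < 2015 → 44
vin=M36: year < 2011 AND make IN ('Kia', 'Tesla', 'Honda') → -88
vin=M37: year < 2015 → 41
vin=M53: year < 2015 → 24
vin=M56: year < 2017 OR make IN ('Toyota', 'BMW', 'Honda') → 17
vin=M59: year < 2015 → 30
vin=M65: ELSE → -26
vin=M71: year < 2015 → 12
vin=M89: year < 2015 → 42
vin=M92: year < 2011 AND make IN ('Kia', 'Tesla', 'Honda') → -46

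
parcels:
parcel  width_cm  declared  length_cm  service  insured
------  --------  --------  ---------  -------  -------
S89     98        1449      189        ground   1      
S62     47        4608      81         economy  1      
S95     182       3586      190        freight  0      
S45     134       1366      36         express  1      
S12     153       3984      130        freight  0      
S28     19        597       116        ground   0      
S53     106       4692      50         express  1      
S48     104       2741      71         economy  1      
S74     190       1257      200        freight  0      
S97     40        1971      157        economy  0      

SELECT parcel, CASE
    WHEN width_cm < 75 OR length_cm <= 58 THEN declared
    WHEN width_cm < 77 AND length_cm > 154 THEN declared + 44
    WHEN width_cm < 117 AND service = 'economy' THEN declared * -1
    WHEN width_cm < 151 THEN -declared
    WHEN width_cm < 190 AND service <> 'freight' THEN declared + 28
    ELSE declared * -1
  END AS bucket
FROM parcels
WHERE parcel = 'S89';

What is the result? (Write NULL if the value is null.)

-1449

parcel = S89: width_cm=98, declared=1449, length_cm=189, service=ground, insured=1.
width_cm < 75 OR length_cm <= 58 → false
width_cm < 77 AND length_cm > 154 → false
width_cm < 117 AND service = 'economy' → false
width_cm < 151 → true → -1449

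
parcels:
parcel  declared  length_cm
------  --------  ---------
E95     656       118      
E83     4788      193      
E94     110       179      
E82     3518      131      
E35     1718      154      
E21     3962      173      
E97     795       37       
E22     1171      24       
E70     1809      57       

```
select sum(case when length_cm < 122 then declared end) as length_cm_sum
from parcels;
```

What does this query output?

4431

parcel=E95: ✓ → 656
parcel=E83: ✗
parcel=E94: ✗
parcel=E82: ✗
parcel=E35: ✗
parcel=E21: ✗
parcel=E97: ✓ → 795
parcel=E22: ✓ → 1171
parcel=E70: ✓ → 1809
length_cm_sum = 656 + 795 + 1171 + 1809 = 4431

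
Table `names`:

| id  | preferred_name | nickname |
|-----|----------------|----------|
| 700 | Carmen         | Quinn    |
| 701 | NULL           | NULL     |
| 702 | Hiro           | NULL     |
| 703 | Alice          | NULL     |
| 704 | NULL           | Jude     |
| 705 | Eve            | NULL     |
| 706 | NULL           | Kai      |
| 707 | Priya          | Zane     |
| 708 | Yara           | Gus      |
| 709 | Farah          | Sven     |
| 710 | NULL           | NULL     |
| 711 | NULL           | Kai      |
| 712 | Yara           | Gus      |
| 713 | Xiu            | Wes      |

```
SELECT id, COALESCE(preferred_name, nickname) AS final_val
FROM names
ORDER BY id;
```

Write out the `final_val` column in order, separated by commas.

id=700: preferred_name=Carmen → Carmen
id=701: preferred_name=NULL, nickname=NULL (all NULL) → NULL
id=702: preferred_name=Hiro → Hiro
id=703: preferred_name=Alice → Alice
id=704: preferred_name=NULL, nickname=Jude → Jude
id=705: preferred_name=Eve → Eve
id=706: preferred_name=NULL, nickname=Kai → Kai
id=707: preferred_name=Priya → Priya
id=708: preferred_name=Yara → Yara
id=709: preferred_name=Farah → Farah
id=710: preferred_name=NULL, nickname=NULL (all NULL) → NULL
id=711: preferred_name=NULL, nickname=Kai → Kai
id=712: preferred_name=Yara → Yara
id=713: preferred_name=Xiu → Xiu

Carmen, NULL, Hiro, Alice, Jude, Eve, Kai, Priya, Yara, Farah, NULL, Kai, Yara, Xiu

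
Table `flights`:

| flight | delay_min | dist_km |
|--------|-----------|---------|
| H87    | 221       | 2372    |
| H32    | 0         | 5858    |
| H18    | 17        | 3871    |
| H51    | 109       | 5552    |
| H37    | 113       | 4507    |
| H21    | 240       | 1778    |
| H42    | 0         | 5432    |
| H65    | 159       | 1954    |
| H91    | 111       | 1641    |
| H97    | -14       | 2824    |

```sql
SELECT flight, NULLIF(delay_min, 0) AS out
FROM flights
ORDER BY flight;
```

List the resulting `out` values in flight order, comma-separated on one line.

17, 240, NULL, 113, NULL, 109, 159, 221, 111, -14

flight=H18: delay_min=17 vs 0: differ → 17
flight=H21: delay_min=240 vs 0: differ → 240
flight=H32: delay_min=0 vs 0: equal → NULL
flight=H37: delay_min=113 vs 0: differ → 113
flight=H42: delay_min=0 vs 0: equal → NULL
flight=H51: delay_min=109 vs 0: differ → 109
flight=H65: delay_min=159 vs 0: differ → 159
flight=H87: delay_min=221 vs 0: differ → 221
flight=H91: delay_min=111 vs 0: differ → 111
flight=H97: delay_min=-14 vs 0: differ → -14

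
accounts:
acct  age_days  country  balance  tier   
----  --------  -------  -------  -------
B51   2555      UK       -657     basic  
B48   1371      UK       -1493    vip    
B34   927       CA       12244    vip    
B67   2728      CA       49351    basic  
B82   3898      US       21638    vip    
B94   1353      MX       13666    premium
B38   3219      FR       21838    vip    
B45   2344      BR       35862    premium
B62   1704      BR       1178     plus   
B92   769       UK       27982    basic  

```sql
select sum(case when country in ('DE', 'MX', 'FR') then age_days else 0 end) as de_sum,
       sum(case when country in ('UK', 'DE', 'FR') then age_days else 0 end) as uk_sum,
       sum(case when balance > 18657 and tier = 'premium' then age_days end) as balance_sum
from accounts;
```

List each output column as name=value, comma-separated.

de_sum=4572, uk_sum=7914, balance_sum=2344

[de_sum: country in ('DE', 'MX', 'FR')]
acct=B51: ✗
acct=B48: ✗
acct=B34: ✗
acct=B67: ✗
acct=B82: ✗
acct=B94: ✓ → 1353
acct=B38: ✓ → 3219
acct=B45: ✗
acct=B62: ✗
acct=B92: ✗
de_sum = 1353 + 3219 = 4572
—
[uk_sum: country in ('UK', 'DE', 'FR')]
acct=B51: ✓ → 2555
acct=B48: ✓ → 1371
acct=B34: ✗
acct=B67: ✗
acct=B82: ✗
acct=B94: ✗
acct=B38: ✓ → 3219
acct=B45: ✗
acct=B62: ✗
acct=B92: ✓ → 769
uk_sum = 2555 + 1371 + 3219 + 769 = 7914
—
[balance_sum: balance > 18657 and tier = 'premium']
acct=B51: ✗
acct=B48: ✗
acct=B34: ✗
acct=B67: ✗
acct=B82: ✗
acct=B94: ✗
acct=B38: ✗
acct=B45: ✓ → 2344
acct=B62: ✗
acct=B92: ✗
balance_sum = 2344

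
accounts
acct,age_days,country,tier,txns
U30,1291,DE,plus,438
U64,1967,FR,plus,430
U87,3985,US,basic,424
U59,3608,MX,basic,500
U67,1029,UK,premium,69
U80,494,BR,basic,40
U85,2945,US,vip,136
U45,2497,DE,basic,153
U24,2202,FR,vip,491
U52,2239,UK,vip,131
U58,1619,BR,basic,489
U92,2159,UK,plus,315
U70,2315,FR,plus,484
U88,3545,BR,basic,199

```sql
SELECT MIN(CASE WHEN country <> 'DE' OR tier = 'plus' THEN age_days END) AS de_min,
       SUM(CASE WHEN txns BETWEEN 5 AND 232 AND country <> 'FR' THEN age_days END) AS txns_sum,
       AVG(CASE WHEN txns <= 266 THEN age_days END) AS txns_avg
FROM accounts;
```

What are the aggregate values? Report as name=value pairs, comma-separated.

[de_min: country <> 'DE' OR tier = 'plus']
acct=U30: ✓ → 1291
acct=U64: ✓ → 1967
acct=U87: ✓ → 3985
acct=U59: ✓ → 3608
acct=U67: ✓ → 1029
acct=U80: ✓ → 494
acct=U85: ✓ → 2945
acct=U45: ✗
acct=U24: ✓ → 2202
acct=U52: ✓ → 2239
acct=U58: ✓ → 1619
acct=U92: ✓ → 2159
acct=U70: ✓ → 2315
acct=U88: ✓ → 3545
de_min = MIN(1291, 1967, 3985, 3608, 1029, 494, 2945, 2202, 2239, 1619, 2159, 2315, 3545) = 494
—
[txns_sum: txns BETWEEN 5 AND 232 AND country <> 'FR']
acct=U30: ✗
acct=U64: ✗
acct=U87: ✗
acct=U59: ✗
acct=U67: ✓ → 1029
acct=U80: ✓ → 494
acct=U85: ✓ → 2945
acct=U45: ✓ → 2497
acct=U24: ✗
acct=U52: ✓ → 2239
acct=U58: ✗
acct=U92: ✗
acct=U70: ✗
acct=U88: ✓ → 3545
txns_sum = 1029 + 494 + 2945 + 2497 + 2239 + 3545 = 12749
—
[txns_avg: txns <= 266]
acct=U30: ✗
acct=U64: ✗
acct=U87: ✗
acct=U59: ✗
acct=U67: ✓ → 1029
acct=U80: ✓ → 494
acct=U85: ✓ → 2945
acct=U45: ✓ → 2497
acct=U24: ✗
acct=U52: ✓ → 2239
acct=U58: ✗
acct=U92: ✗
acct=U70: ✗
acct=U88: ✓ → 3545
txns_avg = (1029 + 494 + 2945 + 2497 + 2239 + 3545) / 6 = 2124.8333333333

de_min=494, txns_sum=12749, txns_avg=2124.8333333333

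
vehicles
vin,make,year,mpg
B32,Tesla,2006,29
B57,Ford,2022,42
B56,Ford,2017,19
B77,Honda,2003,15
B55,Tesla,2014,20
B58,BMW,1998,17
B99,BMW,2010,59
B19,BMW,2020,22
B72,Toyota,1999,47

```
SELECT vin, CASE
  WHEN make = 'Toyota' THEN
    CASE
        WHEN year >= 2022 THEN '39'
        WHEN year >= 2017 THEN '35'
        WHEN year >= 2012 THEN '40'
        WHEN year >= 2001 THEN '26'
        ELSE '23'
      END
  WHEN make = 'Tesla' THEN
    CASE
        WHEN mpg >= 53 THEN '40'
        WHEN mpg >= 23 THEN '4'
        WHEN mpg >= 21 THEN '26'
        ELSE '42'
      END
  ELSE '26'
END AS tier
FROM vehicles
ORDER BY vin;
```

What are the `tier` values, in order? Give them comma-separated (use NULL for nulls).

26, 4, 42, 26, 26, 26, 23, 26, 26

vin=B19: make='BMW' → outer ELSE → 26
vin=B32: make='Tesla' → inner[mpg >= 23] → 4
vin=B55: make='Tesla' → inner[ELSE] → 42
vin=B56: make='Ford' → outer ELSE → 26
vin=B57: make='Ford' → outer ELSE → 26
vin=B58: make='BMW' → outer ELSE → 26
vin=B72: make='Toyota' → inner[ELSE] → 23
vin=B77: make='Honda' → outer ELSE → 26
vin=B99: make='BMW' → outer ELSE → 26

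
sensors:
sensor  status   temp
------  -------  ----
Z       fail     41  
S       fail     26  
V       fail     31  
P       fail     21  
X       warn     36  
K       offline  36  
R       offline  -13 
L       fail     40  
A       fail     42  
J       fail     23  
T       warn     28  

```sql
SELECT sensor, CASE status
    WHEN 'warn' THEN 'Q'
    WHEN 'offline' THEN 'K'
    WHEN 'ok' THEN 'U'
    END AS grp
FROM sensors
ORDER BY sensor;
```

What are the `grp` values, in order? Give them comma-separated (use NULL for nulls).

NULL, NULL, K, NULL, NULL, K, NULL, Q, NULL, Q, NULL

sensor=A: (no match → NULL) → NULL
sensor=J: (no match → NULL) → NULL
sensor=K: status='offline' → K
sensor=L: (no match → NULL) → NULL
sensor=P: (no match → NULL) → NULL
sensor=R: status='offline' → K
sensor=S: (no match → NULL) → NULL
sensor=T: status='warn' → Q
sensor=V: (no match → NULL) → NULL
sensor=X: status='warn' → Q
sensor=Z: (no match → NULL) → NULL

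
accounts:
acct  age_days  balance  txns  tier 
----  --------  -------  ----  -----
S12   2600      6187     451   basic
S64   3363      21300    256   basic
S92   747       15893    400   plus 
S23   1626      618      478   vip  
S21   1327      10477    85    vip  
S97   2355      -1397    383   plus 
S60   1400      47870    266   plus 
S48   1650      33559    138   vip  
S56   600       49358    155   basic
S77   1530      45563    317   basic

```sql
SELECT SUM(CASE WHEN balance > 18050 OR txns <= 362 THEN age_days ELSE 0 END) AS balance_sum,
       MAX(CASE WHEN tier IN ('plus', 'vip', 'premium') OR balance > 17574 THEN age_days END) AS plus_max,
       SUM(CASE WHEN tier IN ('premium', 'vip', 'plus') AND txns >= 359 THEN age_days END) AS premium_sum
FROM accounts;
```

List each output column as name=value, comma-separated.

[balance_sum: balance > 18050 OR txns <= 362]
acct=S12: ✗
acct=S64: ✓ → 3363
acct=S92: ✗
acct=S23: ✗
acct=S21: ✓ → 1327
acct=S97: ✗
acct=S60: ✓ → 1400
acct=S48: ✓ → 1650
acct=S56: ✓ → 600
acct=S77: ✓ → 1530
balance_sum = 3363 + 1327 + 1400 + 1650 + 600 + 1530 = 9870
—
[plus_max: tier IN ('plus', 'vip', 'premium') OR balance > 17574]
acct=S12: ✗
acct=S64: ✓ → 3363
acct=S92: ✓ → 747
acct=S23: ✓ → 1626
acct=S21: ✓ → 1327
acct=S97: ✓ → 2355
acct=S60: ✓ → 1400
acct=S48: ✓ → 1650
acct=S56: ✓ → 600
acct=S77: ✓ → 1530
plus_max = MAX(3363, 747, 1626, 1327, 2355, 1400, 1650, 600, 1530) = 3363
—
[premium_sum: tier IN ('premium', 'vip', 'plus') AND txns >= 359]
acct=S12: ✗
acct=S64: ✗
acct=S92: ✓ → 747
acct=S23: ✓ → 1626
acct=S21: ✗
acct=S97: ✓ → 2355
acct=S60: ✗
acct=S48: ✗
acct=S56: ✗
acct=S77: ✗
premium_sum = 747 + 1626 + 2355 = 4728

balance_sum=9870, plus_max=3363, premium_sum=4728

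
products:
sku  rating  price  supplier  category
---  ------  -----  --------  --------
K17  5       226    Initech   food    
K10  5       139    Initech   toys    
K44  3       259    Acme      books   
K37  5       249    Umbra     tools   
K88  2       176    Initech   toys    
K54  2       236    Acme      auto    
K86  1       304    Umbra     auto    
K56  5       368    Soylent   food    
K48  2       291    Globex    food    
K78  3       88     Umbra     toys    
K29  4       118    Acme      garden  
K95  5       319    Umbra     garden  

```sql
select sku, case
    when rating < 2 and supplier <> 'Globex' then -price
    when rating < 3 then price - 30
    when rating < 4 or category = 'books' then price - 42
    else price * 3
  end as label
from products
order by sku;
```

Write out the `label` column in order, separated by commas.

sku=K10: ELSE → 417
sku=K17: ELSE → 678
sku=K29: ELSE → 354
sku=K37: ELSE → 747
sku=K44: rating < 4 or category = 'books' → 217
sku=K48: rating < 3 → 261
sku=K54: rating < 3 → 206
sku=K56: ELSE → 1104
sku=K78: rating < 4 or category = 'books' → 46
sku=K86: rating < 2 and supplier <> 'Globex' → -304
sku=K88: rating < 3 → 146
sku=K95: ELSE → 957

417, 678, 354, 747, 217, 261, 206, 1104, 46, -304, 146, 957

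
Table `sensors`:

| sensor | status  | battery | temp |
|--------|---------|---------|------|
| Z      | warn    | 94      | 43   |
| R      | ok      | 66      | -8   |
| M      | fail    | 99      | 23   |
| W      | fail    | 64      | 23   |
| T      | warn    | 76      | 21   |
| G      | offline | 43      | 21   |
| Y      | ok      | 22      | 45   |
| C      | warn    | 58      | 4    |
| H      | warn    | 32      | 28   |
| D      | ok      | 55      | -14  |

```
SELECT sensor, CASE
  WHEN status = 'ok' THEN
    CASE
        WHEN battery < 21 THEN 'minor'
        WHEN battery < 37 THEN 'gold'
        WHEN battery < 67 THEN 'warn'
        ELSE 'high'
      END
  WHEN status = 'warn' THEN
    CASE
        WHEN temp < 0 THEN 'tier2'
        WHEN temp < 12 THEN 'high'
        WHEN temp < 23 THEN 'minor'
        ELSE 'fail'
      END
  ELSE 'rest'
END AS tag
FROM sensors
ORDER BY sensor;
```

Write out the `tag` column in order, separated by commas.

high, warn, rest, fail, rest, warn, minor, rest, gold, fail

sensor=C: status='warn' → inner[temp < 12] → high
sensor=D: status='ok' → inner[battery < 67] → warn
sensor=G: status='offline' → outer ELSE → rest
sensor=H: status='warn' → inner[ELSE] → fail
sensor=M: status='fail' → outer ELSE → rest
sensor=R: status='ok' → inner[battery < 67] → warn
sensor=T: status='warn' → inner[temp < 23] → minor
sensor=W: status='fail' → outer ELSE → rest
sensor=Y: status='ok' → inner[battery < 37] → gold
sensor=Z: status='warn' → inner[ELSE] → fail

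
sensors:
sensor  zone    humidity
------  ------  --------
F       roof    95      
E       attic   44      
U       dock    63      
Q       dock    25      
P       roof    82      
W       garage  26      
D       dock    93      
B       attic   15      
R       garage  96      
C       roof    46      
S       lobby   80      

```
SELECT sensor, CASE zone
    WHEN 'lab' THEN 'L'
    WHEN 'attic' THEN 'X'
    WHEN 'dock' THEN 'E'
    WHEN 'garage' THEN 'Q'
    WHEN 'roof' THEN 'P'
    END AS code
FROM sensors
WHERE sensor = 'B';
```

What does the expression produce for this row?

X

sensor = B: zone=attic, humidity=15.
zone='lab' → false
zone='attic' → true → X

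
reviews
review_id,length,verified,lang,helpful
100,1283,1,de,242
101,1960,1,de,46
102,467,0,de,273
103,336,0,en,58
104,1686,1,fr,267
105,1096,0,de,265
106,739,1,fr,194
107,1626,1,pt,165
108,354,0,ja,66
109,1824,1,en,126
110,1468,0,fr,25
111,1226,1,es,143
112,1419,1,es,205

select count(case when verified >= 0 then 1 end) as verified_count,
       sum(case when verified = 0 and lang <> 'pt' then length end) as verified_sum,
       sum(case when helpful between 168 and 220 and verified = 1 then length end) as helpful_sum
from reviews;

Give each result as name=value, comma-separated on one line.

[verified_count: verified >= 0]
review_id=100: ✓ → 1
review_id=101: ✓ → 1
review_id=102: ✓ → 1
review_id=103: ✓ → 1
review_id=104: ✓ → 1
review_id=105: ✓ → 1
review_id=106: ✓ → 1
review_id=107: ✓ → 1
review_id=108: ✓ → 1
review_id=109: ✓ → 1
review_id=110: ✓ → 1
review_id=111: ✓ → 1
review_id=112: ✓ → 1
verified_count = COUNT(1, 1, 1, 1, 1, 1, 1, 1, 1, 1, 1, 1, 1) = 13
—
[verified_sum: verified = 0 and lang <> 'pt']
review_id=100: ✗
review_id=101: ✗
review_id=102: ✓ → 467
review_id=103: ✓ → 336
review_id=104: ✗
review_id=105: ✓ → 1096
review_id=106: ✗
review_id=107: ✗
review_id=108: ✓ → 354
review_id=109: ✗
review_id=110: ✓ → 1468
review_id=111: ✗
review_id=112: ✗
verified_sum = 467 + 336 + 1096 + 354 + 1468 = 3721
—
[helpful_sum: helpful between 168 and 220 and verified = 1]
review_id=100: ✗
review_id=101: ✗
review_id=102: ✗
review_id=103: ✗
review_id=104: ✗
review_id=105: ✗
review_id=106: ✓ → 739
review_id=107: ✗
review_id=108: ✗
review_id=109: ✗
review_id=110: ✗
review_id=111: ✗
review_id=112: ✓ → 1419
helpful_sum = 739 + 1419 = 2158

verified_count=13, verified_sum=3721, helpful_sum=2158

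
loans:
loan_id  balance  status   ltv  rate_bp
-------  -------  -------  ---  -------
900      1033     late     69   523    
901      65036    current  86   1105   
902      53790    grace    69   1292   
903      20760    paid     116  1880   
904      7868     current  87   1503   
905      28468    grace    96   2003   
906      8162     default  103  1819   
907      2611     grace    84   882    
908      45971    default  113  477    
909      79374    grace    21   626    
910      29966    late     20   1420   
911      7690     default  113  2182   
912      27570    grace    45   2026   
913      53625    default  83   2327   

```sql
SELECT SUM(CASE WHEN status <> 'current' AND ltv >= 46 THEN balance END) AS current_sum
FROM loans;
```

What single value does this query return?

loan_id=900: ✓ → 1033
loan_id=901: ✗
loan_id=902: ✓ → 53790
loan_id=903: ✓ → 20760
loan_id=904: ✗
loan_id=905: ✓ → 28468
loan_id=906: ✓ → 8162
loan_id=907: ✓ → 2611
loan_id=908: ✓ → 45971
loan_id=909: ✗
loan_id=910: ✗
loan_id=911: ✓ → 7690
loan_id=912: ✗
loan_id=913: ✓ → 53625
current_sum = 1033 + 53790 + 20760 + 28468 + 8162 + 2611 + 45971 + 7690 + 53625 = 222110

222110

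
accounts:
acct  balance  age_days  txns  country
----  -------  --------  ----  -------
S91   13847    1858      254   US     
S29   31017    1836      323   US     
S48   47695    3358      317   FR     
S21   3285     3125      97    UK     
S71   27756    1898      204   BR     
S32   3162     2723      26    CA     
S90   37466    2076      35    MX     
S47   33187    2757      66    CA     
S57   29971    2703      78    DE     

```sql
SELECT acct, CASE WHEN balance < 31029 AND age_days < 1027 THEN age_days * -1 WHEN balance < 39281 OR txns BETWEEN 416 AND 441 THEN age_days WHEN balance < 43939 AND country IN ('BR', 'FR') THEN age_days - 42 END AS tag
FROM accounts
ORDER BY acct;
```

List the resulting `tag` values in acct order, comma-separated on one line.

acct=S21: balance < 39281 OR txns BETWEEN 416 AND 441 → 3125
acct=S29: balance < 39281 OR txns BETWEEN 416 AND 441 → 1836
acct=S32: balance < 39281 OR txns BETWEEN 416 AND 441 → 2723
acct=S47: balance < 39281 OR txns BETWEEN 416 AND 441 → 2757
acct=S48: (no match → NULL) → NULL
acct=S57: balance < 39281 OR txns BETWEEN 416 AND 441 → 2703
acct=S71: balance < 39281 OR txns BETWEEN 416 AND 441 → 1898
acct=S90: balance < 39281 OR txns BETWEEN 416 AND 441 → 2076
acct=S91: balance < 39281 OR txns BETWEEN 416 AND 441 → 1858

3125, 1836, 2723, 2757, NULL, 2703, 1898, 2076, 1858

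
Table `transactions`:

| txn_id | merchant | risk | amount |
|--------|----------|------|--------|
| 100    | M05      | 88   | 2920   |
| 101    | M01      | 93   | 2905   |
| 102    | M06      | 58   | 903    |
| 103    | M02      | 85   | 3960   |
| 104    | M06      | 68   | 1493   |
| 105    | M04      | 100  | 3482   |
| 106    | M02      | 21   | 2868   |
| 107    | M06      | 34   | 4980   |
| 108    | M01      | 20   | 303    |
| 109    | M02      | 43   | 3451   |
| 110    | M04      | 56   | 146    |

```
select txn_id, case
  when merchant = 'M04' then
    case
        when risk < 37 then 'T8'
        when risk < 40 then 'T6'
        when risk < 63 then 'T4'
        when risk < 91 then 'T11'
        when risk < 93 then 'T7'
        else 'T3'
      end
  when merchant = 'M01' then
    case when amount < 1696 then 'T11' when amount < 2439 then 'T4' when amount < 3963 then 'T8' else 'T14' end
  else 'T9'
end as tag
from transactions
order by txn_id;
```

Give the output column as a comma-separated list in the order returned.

T9, T8, T9, T9, T9, T3, T9, T9, T11, T9, T4

txn_id=100: merchant='M05' → outer ELSE → T9
txn_id=101: merchant='M01' → inner[amount < 3963] → T8
txn_id=102: merchant='M06' → outer ELSE → T9
txn_id=103: merchant='M02' → outer ELSE → T9
txn_id=104: merchant='M06' → outer ELSE → T9
txn_id=105: merchant='M04' → inner[ELSE] → T3
txn_id=106: merchant='M02' → outer ELSE → T9
txn_id=107: merchant='M06' → outer ELSE → T9
txn_id=108: merchant='M01' → inner[amount < 1696] → T11
txn_id=109: merchant='M02' → outer ELSE → T9
txn_id=110: merchant='M04' → inner[risk < 63] → T4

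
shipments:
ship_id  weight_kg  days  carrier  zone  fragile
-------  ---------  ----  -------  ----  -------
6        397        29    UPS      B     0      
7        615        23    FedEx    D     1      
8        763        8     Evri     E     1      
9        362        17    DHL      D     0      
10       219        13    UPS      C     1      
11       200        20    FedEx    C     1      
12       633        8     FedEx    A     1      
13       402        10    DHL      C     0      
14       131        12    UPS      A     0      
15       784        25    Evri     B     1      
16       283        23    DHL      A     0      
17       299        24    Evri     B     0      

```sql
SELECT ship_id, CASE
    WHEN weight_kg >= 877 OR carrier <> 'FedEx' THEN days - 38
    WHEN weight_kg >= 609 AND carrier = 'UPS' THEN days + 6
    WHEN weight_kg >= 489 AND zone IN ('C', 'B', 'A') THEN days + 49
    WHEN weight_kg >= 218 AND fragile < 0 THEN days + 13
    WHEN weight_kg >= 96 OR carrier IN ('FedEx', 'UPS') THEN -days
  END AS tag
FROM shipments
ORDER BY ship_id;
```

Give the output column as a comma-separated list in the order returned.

-9, -23, -30, -21, -25, -20, 57, -28, -26, -13, -15, -14

ship_id=6: weight_kg >= 877 OR carrier <> 'FedEx' → -9
ship_id=7: weight_kg >= 96 OR carrier IN ('FedEx', 'UPS') → -23
ship_id=8: weight_kg >= 877 OR carrier <> 'FedEx' → -30
ship_id=9: weight_kg >= 877 OR carrier <> 'FedEx' → -21
ship_id=10: weight_kg >= 877 OR carrier <> 'FedEx' → -25
ship_id=11: weight_kg >= 96 OR carrier IN ('FedEx', 'UPS') → -20
ship_id=12: weight_kg >= 489 AND zone IN ('C', 'B', 'A') → 57
ship_id=13: weight_kg >= 877 OR carrier <> 'FedEx' → -28
ship_id=14: weight_kg >= 877 OR carrier <> 'FedEx' → -26
ship_id=15: weight_kg >= 877 OR carrier <> 'FedEx' → -13
ship_id=16: weight_kg >= 877 OR carrier <> 'FedEx' → -15
ship_id=17: weight_kg >= 877 OR carrier <> 'FedEx' → -14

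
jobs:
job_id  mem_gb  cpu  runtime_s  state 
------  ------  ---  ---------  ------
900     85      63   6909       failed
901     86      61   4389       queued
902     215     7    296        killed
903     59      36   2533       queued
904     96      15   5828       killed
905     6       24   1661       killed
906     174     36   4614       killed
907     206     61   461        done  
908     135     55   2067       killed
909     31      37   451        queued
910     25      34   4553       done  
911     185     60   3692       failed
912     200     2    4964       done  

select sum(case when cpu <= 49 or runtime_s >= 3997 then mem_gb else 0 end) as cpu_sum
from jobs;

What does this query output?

job_id=900: ✓ → 85
job_id=901: ✓ → 86
job_id=902: ✓ → 215
job_id=903: ✓ → 59
job_id=904: ✓ → 96
job_id=905: ✓ → 6
job_id=906: ✓ → 174
job_id=907: ✗
job_id=908: ✗
job_id=909: ✓ → 31
job_id=910: ✓ → 25
job_id=911: ✗
job_id=912: ✓ → 200
cpu_sum = 85 + 86 + 215 + 59 + 96 + 6 + 174 + 31 + 25 + 200 = 977

977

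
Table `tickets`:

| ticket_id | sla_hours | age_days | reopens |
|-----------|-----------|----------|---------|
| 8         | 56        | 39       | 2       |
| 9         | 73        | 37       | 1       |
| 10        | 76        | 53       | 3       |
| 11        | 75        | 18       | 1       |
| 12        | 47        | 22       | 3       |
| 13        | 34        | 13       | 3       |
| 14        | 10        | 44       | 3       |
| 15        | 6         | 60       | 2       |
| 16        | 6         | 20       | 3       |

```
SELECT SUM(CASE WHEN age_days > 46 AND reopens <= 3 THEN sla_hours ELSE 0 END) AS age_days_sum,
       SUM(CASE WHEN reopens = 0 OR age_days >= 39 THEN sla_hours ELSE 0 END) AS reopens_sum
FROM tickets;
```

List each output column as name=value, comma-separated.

[age_days_sum: age_days > 46 AND reopens <= 3]
ticket_id=8: ✗
ticket_id=9: ✗
ticket_id=10: ✓ → 76
ticket_id=11: ✗
ticket_id=12: ✗
ticket_id=13: ✗
ticket_id=14: ✗
ticket_id=15: ✓ → 6
ticket_id=16: ✗
age_days_sum = 76 + 6 = 82
—
[reopens_sum: reopens = 0 OR age_days >= 39]
ticket_id=8: ✓ → 56
ticket_id=9: ✗
ticket_id=10: ✓ → 76
ticket_id=11: ✗
ticket_id=12: ✗
ticket_id=13: ✗
ticket_id=14: ✓ → 10
ticket_id=15: ✓ → 6
ticket_id=16: ✗
reopens_sum = 56 + 76 + 10 + 6 = 148

age_days_sum=82, reopens_sum=148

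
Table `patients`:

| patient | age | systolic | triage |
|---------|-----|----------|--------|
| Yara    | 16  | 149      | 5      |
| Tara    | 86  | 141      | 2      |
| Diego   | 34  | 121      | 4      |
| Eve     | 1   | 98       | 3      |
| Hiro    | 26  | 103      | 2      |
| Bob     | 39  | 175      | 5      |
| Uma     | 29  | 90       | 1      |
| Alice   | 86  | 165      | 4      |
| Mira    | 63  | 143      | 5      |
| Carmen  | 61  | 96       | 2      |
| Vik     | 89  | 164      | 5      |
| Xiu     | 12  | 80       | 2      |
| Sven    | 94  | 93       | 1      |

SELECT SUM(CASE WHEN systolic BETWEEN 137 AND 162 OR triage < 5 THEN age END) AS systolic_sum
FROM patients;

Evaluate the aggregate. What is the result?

patient=Yara: ✓ → 16
patient=Tara: ✓ → 86
patient=Diego: ✓ → 34
patient=Eve: ✓ → 1
patient=Hiro: ✓ → 26
patient=Bob: ✗
patient=Uma: ✓ → 29
patient=Alice: ✓ → 86
patient=Mira: ✓ → 63
patient=Carmen: ✓ → 61
patient=Vik: ✗
patient=Xiu: ✓ → 12
patient=Sven: ✓ → 94
systolic_sum = 16 + 86 + 34 + 1 + 26 + 29 + 86 + 63 + 61 + 12 + 94 = 508

508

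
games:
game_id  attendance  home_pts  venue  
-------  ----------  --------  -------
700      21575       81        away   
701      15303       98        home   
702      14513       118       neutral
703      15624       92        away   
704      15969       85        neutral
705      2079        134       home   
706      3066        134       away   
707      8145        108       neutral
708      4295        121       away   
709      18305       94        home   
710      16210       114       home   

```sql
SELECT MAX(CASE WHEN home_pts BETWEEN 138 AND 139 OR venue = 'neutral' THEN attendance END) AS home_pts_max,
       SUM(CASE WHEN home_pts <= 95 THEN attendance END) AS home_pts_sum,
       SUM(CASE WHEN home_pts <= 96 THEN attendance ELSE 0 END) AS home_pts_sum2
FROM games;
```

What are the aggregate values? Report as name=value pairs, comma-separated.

[home_pts_max: home_pts BETWEEN 138 AND 139 OR venue = 'neutral']
game_id=700: ✗
game_id=701: ✗
game_id=702: ✓ → 14513
game_id=703: ✗
game_id=704: ✓ → 15969
game_id=705: ✗
game_id=706: ✗
game_id=707: ✓ → 8145
game_id=708: ✗
game_id=709: ✗
game_id=710: ✗
home_pts_max = MAX(14513, 15969, 8145) = 15969
—
[home_pts_sum: home_pts <= 95]
game_id=700: ✓ → 21575
game_id=701: ✗
game_id=702: ✗
game_id=703: ✓ → 15624
game_id=704: ✓ → 15969
game_id=705: ✗
game_id=706: ✗
game_id=707: ✗
game_id=708: ✗
game_id=709: ✓ → 18305
game_id=710: ✗
home_pts_sum = 21575 + 15624 + 15969 + 18305 = 71473
—
[home_pts_sum2: home_pts <= 96]
game_id=700: ✓ → 21575
game_id=701: ✗
game_id=702: ✗
game_id=703: ✓ → 15624
game_id=704: ✓ → 15969
game_id=705: ✗
game_id=706: ✗
game_id=707: ✗
game_id=708: ✗
game_id=709: ✓ → 18305
game_id=710: ✗
home_pts_sum2 = 21575 + 15624 + 15969 + 18305 = 71473

home_pts_max=15969, home_pts_sum=71473, home_pts_sum2=71473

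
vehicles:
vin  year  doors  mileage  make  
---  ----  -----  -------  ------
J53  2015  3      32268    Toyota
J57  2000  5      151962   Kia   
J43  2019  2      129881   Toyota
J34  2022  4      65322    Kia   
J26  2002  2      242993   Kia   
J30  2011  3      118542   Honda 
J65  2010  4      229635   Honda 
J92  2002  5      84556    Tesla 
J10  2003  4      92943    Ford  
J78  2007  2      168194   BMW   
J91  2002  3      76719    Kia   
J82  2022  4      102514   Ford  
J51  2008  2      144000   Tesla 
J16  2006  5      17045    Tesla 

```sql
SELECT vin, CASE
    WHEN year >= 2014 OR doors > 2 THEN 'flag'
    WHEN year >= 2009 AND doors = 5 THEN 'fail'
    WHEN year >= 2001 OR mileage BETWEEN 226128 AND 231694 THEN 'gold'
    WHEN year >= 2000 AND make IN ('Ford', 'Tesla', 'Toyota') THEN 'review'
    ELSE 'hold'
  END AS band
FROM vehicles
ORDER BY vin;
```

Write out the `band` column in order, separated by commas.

flag, flag, gold, flag, flag, flag, gold, flag, flag, flag, gold, flag, flag, flag

vin=J10: year >= 2014 OR doors > 2 → flag
vin=J16: year >= 2014 OR doors > 2 → flag
vin=J26: year >= 2001 OR mileage BETWEEN 226128 AND 231694 → gold
vin=J30: year >= 2014 OR doors > 2 → flag
vin=J34: year >= 2014 OR doors > 2 → flag
vin=J43: year >= 2014 OR doors > 2 → flag
vin=J51: year >= 2001 OR mileage BETWEEN 226128 AND 231694 → gold
vin=J53: year >= 2014 OR doors > 2 → flag
vin=J57: year >= 2014 OR doors > 2 → flag
vin=J65: year >= 2014 OR doors > 2 → flag
vin=J78: year >= 2001 OR mileage BETWEEN 226128 AND 231694 → gold
vin=J82: year >= 2014 OR doors > 2 → flag
vin=J91: year >= 2014 OR doors > 2 → flag
vin=J92: year >= 2014 OR doors > 2 → flag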